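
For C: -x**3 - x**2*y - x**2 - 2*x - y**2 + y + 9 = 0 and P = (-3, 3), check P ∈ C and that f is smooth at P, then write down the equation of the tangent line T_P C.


Tangent line at P: -5*x - 14*y + 27 = 0.

Step 1: f(-3, 3) = 0, so P lies on C.
Step 2: partial derivatives
  f_x(x, y) = -3*x**2 - 2*x*y - 2*x - 2, f_y(x, y) = -x**2 - 2*y + 1.
  f_x(P) = -5, f_y(P) = -14 (gradient nonzero, so P is smooth).
Step 3: tangent line at P: -5·(x − -3) + -14·(y − 3) = 0.
Expanding: -5*x - 14*y + 27 = 0.


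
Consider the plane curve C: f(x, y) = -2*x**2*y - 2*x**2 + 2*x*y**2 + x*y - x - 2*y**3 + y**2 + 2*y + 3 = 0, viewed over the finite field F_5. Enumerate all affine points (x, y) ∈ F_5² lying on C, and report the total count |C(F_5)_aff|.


Affine F_5-points: {(0, 2), (1, 0), (4, 2)}; count = 3.

For each of the 25 pairs (x, y) ∈ F_5², evaluate f(x, y) mod 5. Record the zeros.
  x = 0: [0↦3, 1↦4, 2↦0, 3↦4, 4↦4]  zeros at y ∈ {2}
  x = 1: [0↦0, 1↦2, 2↦3, 3↦1, 4↦4]  zeros at y ∈ {0}
  x = 2: [0↦3, 1↦2, 2↦4, 3↦2, 4↦4]  zeros at y ∈ ∅
  x = 3: [0↦2, 1↦4, 2↦3, 3↦2, 4↦4]  zeros at y ∈ ∅
  x = 4: [0↦2, 1↦3, 2↦0, 3↦1, 4↦4]  zeros at y ∈ {2}
Collecting zeros: affine points = {(0, 2), (1, 0), (4, 2)}.
Total count |C(F_5)_aff| = 3.


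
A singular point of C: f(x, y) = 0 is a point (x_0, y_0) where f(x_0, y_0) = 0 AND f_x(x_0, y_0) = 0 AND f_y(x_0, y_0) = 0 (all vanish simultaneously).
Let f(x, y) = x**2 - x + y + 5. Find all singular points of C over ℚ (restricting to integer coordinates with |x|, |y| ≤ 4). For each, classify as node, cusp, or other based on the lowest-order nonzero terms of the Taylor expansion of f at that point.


No singular points in the scanned grid; C is smooth there.

Compute partial derivatives:
  f_x = 2*x - 1.
  f_y = 1.
f_y = 1 is a nonzero constant, so f_y never vanishes: no point (x, y) can satisfy f = f_x = f_y = 0. In particular no (x, y) ∈ {−4, ..., 4}² is singular; the curve is smooth.


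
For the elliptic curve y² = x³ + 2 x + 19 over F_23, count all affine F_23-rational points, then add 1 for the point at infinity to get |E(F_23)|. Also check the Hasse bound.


Affine points = {(2, 10), (2, 13), (3, 11), (3, 12), (5, 4), (5, 19), (7, 10), (7, 13), (8, 8), (8, 15), (10, 2), (10, 21), (12, 0), (14, 10), (14, 13), (19, 4), (19, 19), (20, 3), (20, 20), (22, 4), (22, 19)}; affine count = 21; |E(F_23)| = 22.

Discriminant check: Δ ∝ 4a³ + 27b² = 4·2³ + 27·19² = 4·8 + 27·361 ≡ 4 (mod 23). Nonzero ⇒ E is nonsingular.
For each x ∈ F_23, compute rhs = x³ + 2·x + 19 mod 23, then count y ∈ F_23 with y² ≡ rhs.
  x = 0: rhs = 19, matching y values: none (0 points).
  x = 1: rhs = 22, matching y values: none (0 points).
  x = 2: rhs = 8, matching y values: 10, 13 (2 points).
  x = 3: rhs = 6, matching y values: 11, 12 (2 points).
  x = 4: rhs = 22, matching y values: none (0 points).
  x = 5: rhs = 16, matching y values: 4, 19 (2 points).
  x = 6: rhs = 17, matching y values: none (0 points).
  x = 7: rhs = 8, matching y values: 10, 13 (2 points).
  x = 8: rhs = 18, matching y values: 8, 15 (2 points).
  x = 9: rhs = 7, matching y values: none (0 points).
  x = 10: rhs = 4, matching y values: 2, 21 (2 points).
  x = 11: rhs = 15, matching y values: none (0 points).
  x = 12: rhs = 0, matching y values: 0 (1 points).
  x = 13: rhs = 11, matching y values: none (0 points).
  x = 14: rhs = 8, matching y values: 10, 13 (2 points).
  x = 15: rhs = 20, matching y values: none (0 points).
  x = 16: rhs = 7, matching y values: none (0 points).
  x = 17: rhs = 21, matching y values: none (0 points).
  x = 18: rhs = 22, matching y values: none (0 points).
  x = 19: rhs = 16, matching y values: 4, 19 (2 points).
  x = 20: rhs = 9, matching y values: 3, 20 (2 points).
  x = 21: rhs = 7, matching y values: none (0 points).
  x = 22: rhs = 16, matching y values: 4, 19 (2 points).
Total affine count: 21.
Full point count |E(F_23)| = 21 + 1 = 22.
Hasse bound: |22 − (23+1)| = |-2| = 2 ≤ 2√23 ≈ 9.5917 ✓.


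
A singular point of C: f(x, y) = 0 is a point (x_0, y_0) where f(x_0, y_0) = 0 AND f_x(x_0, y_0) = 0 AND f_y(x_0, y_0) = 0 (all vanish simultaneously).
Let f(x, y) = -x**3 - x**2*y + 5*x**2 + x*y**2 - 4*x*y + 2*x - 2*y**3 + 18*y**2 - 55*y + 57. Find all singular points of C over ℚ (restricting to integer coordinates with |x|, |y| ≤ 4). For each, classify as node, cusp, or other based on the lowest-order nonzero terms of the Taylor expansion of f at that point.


Singular points: {(1, 3)}; classification: node.

Compute partial derivatives:
  f_x = -3*x**2 - 2*x*y + 10*x + y**2 - 4*y + 2.
  f_y = -x**2 + 2*x*y - 4*x - 6*y**2 + 36*y - 55.
Scan x_0 ∈ {−4, ..., 4}. For each x_0, f_y(x_0, y) is a polynomial in y; find its integer roots y ∈ {−4, ..., 4}, then test f_x and f at those candidates.
  x = -4: f_y(-4, y) = -6*y**2 + 28*y - 55; no integer root y with |y| ≤ 4.
  x = -3: f_y(-3, y) = -6*y**2 + 30*y - 52; no integer root y with |y| ≤ 4.
  x = -2: f_y(-2, y) = -6*y**2 + 32*y - 51; no integer root y with |y| ≤ 4.
  x = -1: f_y(-1, y) = -6*y**2 + 34*y - 52; no integer root y with |y| ≤ 4.
  x = 0: f_y(0, y) = -6*y**2 + 36*y - 55; no integer root y with |y| ≤ 4.
  x = 1: f_y(1, y) = -6*y**2 + 38*y - 60; vanishes at y ∈ {3}. (1, 3): f_x = 0, f = 0 — SINGULAR.
  x = 2: f_y(2, y) = -6*y**2 + 40*y - 67; no integer root y with |y| ≤ 4.
  x = 3: f_y(3, y) = -6*y**2 + 42*y - 76; no integer root y with |y| ≤ 4.
  x = 4: f_y(4, y) = -6*y**2 + 44*y - 87; no integer root y with |y| ≤ 4.
Only singular point on the grid: (1, 3).
Classify: substitute x = 1 + u, y = 3 + v and expand: f = -u**3 - u**2*v - u**2 + u*v**2 - 2*v**3 + v**2.
No constant or linear terms (consistent with a singular point). Quadratic part: -u**2 + v**2. Cubic part: -u**3 - u**2*v + u*v**2 - 2*v**3.
The quadratic part v**2 - u**2 = (v − u)(v + u) splits into two distinct linear factors, so there are two distinct tangent lines y − 3 = ±(x − 1) — this is a node (ordinary double point).
Classification: node.


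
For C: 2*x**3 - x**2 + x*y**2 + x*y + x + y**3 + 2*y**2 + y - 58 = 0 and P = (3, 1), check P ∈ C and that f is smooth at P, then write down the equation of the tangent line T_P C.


Tangent line at P: 51*x + 17*y - 170 = 0.

Step 1: f(3, 1) = 0, so P lies on C.
Step 2: partial derivatives
  f_x(x, y) = 6*x**2 - 2*x + y**2 + y + 1, f_y(x, y) = 2*x*y + x + 3*y**2 + 4*y + 1.
  f_x(P) = 51, f_y(P) = 17 (gradient nonzero, so P is smooth).
Step 3: tangent line at P: 51·(x − 3) + 17·(y − 1) = 0.
Expanding: 51*x + 17*y - 170 = 0.


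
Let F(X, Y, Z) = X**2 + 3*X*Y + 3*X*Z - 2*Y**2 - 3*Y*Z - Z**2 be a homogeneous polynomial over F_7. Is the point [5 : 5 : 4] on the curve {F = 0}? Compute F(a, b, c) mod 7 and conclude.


F(5,5,4) ≡ 6 (mod 7); P is NOT on the curve.

Evaluate F(5, 5, 4) term-by-term (mod 7).
  X**2 ↦ 1·25·1·1 = 25
  3*X*Y ↦ 3·5·5·1 = 75
  3*X*Z ↦ 3·5·1·4 = 60
  -2*Y**2 ↦ -2·1·25·1 = -50
  -3*Y*Z ↦ -3·1·5·4 = -60
  -Z**2 ↦ -1·1·1·16 = -16
Sum: F(5, 5, 4) = (25) + (75) + (60) + (-50) + (-60) + (-16) = 34.
Reducing mod 7: 34 ≡ 6 (mod 7).
Since F(a, b, c) ≡ 6 ≠ 0 (mod 7), P does NOT lie on the curve.


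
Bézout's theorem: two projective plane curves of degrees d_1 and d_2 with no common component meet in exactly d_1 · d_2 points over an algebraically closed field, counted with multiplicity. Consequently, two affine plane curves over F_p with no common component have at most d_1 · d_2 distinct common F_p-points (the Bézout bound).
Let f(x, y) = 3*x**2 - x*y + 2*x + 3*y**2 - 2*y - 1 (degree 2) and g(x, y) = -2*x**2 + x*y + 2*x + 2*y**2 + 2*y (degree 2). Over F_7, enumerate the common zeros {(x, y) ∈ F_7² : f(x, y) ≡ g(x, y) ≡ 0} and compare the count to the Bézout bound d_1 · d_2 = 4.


Common zeros: ∅; count = 0; Bézout bound = 4.

deg(f) = 2, deg(g) = 2, so Bézout bound = 4.
Scan x ∈ F_7. For each x, list the y ∈ F_7 with f(x, y) ≡ 0 and those with g(x, y) ≡ 0 (mod 7); the common zeros in that column are the intersection.
  x = 0: f ≡ 0 at y ∈ {1, 2}; g ≡ 0 at y ∈ {0, 6}; common: ∅.
  x = 1: f ≡ 0 at y ∈ ∅; g ≡ 0 at y ∈ {0, 2}; common: ∅.
  x = 2: f ≡ 0 at y ∈ {1, 5}; g ≡ 0 at y ∈ ∅; common: ∅.
  x = 3: f ≡ 0 at y ∈ ∅; g ≡ 0 at y ∈ {3, 5}; common: ∅.
  x = 4: f ≡ 0 at y ∈ ∅; g ≡ 0 at y ∈ {5, 6}; common: ∅.
  x = 5: f ≡ 0 at y ∈ {0}; g ≡ 0 at y ∈ ∅; common: ∅.
  x = 6: f ≡ 0 at y ∈ {0, 5}; g ≡ 0 at y ∈ ∅; common: ∅.
Collecting: common zeros = ∅, so the count is 0.
Comparison with the Bézout bound: 0 ≤ 4 = deg(f)·deg(g), as expected for curves with no common component (the affine F_7-count falls short of the bound because intersections may lie at infinity, over extension fields, or carry multiplicity).


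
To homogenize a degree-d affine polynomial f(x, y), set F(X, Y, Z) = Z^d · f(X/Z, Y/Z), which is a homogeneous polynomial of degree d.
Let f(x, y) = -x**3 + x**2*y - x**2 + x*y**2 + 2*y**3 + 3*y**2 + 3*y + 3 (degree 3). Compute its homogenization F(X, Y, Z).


F(X, Y, Z) = -X**3 + X**2*Y - X**2*Z + X*Y**2 + 2*Y**3 + 3*Y**2*Z + 3*Y*Z**2 + 3*Z**3

deg(f) = 3.
Substitute x = X/Z, y = Y/Z into f, then multiply by Z^3.
  monomial -1·x^3·y^0 ↦ -1·X^3·Y^0·Z^0.
  monomial 1·x^2·y^1 ↦ 1·X^2·Y^1·Z^0.
  monomial -1·x^2·y^0 ↦ -1·X^2·Y^0·Z^1.
  monomial 1·x^1·y^2 ↦ 1·X^1·Y^2·Z^0.
  monomial 2·x^0·y^3 ↦ 2·X^0·Y^3·Z^0.
  monomial 3·x^0·y^2 ↦ 3·X^0·Y^2·Z^1.
  monomial 3·x^0·y^1 ↦ 3·X^0·Y^1·Z^2.
  monomial 3·x^0·y^0 ↦ 3·X^0·Y^0·Z^3.
Collecting: F(X, Y, Z) = -X**3 + X**2*Y - X**2*Z + X*Y**2 + 2*Y**3 + 3*Y**2*Z + 3*Y*Z**2 + 3*Z**3.


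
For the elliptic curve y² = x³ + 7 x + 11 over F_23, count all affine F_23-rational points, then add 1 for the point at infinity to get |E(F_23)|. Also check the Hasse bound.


Affine points = {(3, 6), (3, 17), (6, 4), (6, 19), (7, 9), (7, 14), (8, 2), (8, 21), (10, 0), (11, 4), (11, 19), (12, 11), (12, 12), (14, 1), (14, 22), (15, 8), (15, 15), (17, 11), (17, 12), (18, 9), (18, 14), (20, 3), (20, 20), (21, 9), (21, 14), (22, 7), (22, 16)}; affine count = 27; |E(F_23)| = 28.

Discriminant check: Δ ∝ 4a³ + 27b² = 4·7³ + 27·11² = 4·343 + 27·121 ≡ 16 (mod 23). Nonzero ⇒ E is nonsingular.
For each x ∈ F_23, compute rhs = x³ + 7·x + 11 mod 23, then count y ∈ F_23 with y² ≡ rhs.
  x = 0: rhs = 11, matching y values: none (0 points).
  x = 1: rhs = 19, matching y values: none (0 points).
  x = 2: rhs = 10, matching y values: none (0 points).
  x = 3: rhs = 13, matching y values: 6, 17 (2 points).
  x = 4: rhs = 11, matching y values: none (0 points).
  x = 5: rhs = 10, matching y values: none (0 points).
  x = 6: rhs = 16, matching y values: 4, 19 (2 points).
  x = 7: rhs = 12, matching y values: 9, 14 (2 points).
  x = 8: rhs = 4, matching y values: 2, 21 (2 points).
  x = 9: rhs = 21, matching y values: none (0 points).
  x = 10: rhs = 0, matching y values: 0 (1 points).
  x = 11: rhs = 16, matching y values: 4, 19 (2 points).
  x = 12: rhs = 6, matching y values: 11, 12 (2 points).
  x = 13: rhs = 22, matching y values: none (0 points).
  x = 14: rhs = 1, matching y values: 1, 22 (2 points).
  x = 15: rhs = 18, matching y values: 8, 15 (2 points).
  x = 16: rhs = 10, matching y values: none (0 points).
  x = 17: rhs = 6, matching y values: 11, 12 (2 points).
  x = 18: rhs = 12, matching y values: 9, 14 (2 points).
  x = 19: rhs = 11, matching y values: none (0 points).
  x = 20: rhs = 9, matching y values: 3, 20 (2 points).
  x = 21: rhs = 12, matching y values: 9, 14 (2 points).
  x = 22: rhs = 3, matching y values: 7, 16 (2 points).
Total affine count: 27.
Full point count |E(F_23)| = 27 + 1 = 28.
Hasse bound: |28 − (23+1)| = |4| = 4 ≤ 2√23 ≈ 9.5917 ✓.


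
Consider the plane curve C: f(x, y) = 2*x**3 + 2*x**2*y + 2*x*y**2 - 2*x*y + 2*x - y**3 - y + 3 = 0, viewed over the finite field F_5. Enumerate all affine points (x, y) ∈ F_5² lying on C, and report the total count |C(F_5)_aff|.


Affine F_5-points: {(0, 4), (1, 2), (1, 3), (2, 4), (4, 4)}; count = 5.

For each of the 25 pairs (x, y) ∈ F_5², evaluate f(x, y) mod 5. Record the zeros.
  x = 0: [0↦3, 1↦1, 2↦3, 3↦3, 4↦0]  zeros at y ∈ {4}
  x = 1: [0↦2, 1↦2, 2↦0, 3↦0, 4↦1]  zeros at y ∈ {2, 3}
  x = 2: [0↦3, 1↦4, 2↦2, 3↦1, 4↦0]  zeros at y ∈ {4}
  x = 3: [0↦3, 1↦4, 2↦1, 3↦3, 4↦4]  zeros at y ∈ ∅
  x = 4: [0↦4, 1↦4, 2↦4, 3↦3, 4↦0]  zeros at y ∈ {4}
Collecting zeros: affine points = {(0, 4), (1, 2), (1, 3), (2, 4), (4, 4)}.
Total count |C(F_5)_aff| = 5.


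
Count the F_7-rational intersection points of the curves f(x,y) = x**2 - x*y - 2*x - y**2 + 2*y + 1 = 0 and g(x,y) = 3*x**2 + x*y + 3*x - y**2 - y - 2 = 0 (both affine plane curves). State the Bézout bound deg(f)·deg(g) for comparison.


Common zeros: {(2, 6)}; count = 1; Bézout bound = 4.

deg(f) = 2, deg(g) = 2, so Bézout bound = 4.
Scan x ∈ F_7. For each x, list the y ∈ F_7 with f(x, y) ≡ 0 and those with g(x, y) ≡ 0 (mod 7); the common zeros in that column are the intersection.
  x = 0: f ≡ 0 at y ∈ {4, 5}; g ≡ 0 at y ∈ {3}; common: ∅.
  x = 1: f ≡ 0 at y ∈ {0, 1}; g ≡ 0 at y ∈ {2, 5}; common: ∅.
  x = 2: f ≡ 0 at y ∈ {1, 6}; g ≡ 0 at y ∈ {2, 6}; common: {6}.
  x = 3: f ≡ 0 at y ∈ ∅; g ≡ 0 at y ∈ {1}; common: ∅.
  x = 4: f ≡ 0 at y ∈ ∅; g ≡ 0 at y ∈ ∅; common: ∅.
  x = 5: f ≡ 0 at y ∈ ∅; g ≡ 0 at y ∈ {1, 3}; common: ∅.
  x = 6: f ≡ 0 at y ∈ {4, 6}; g ≡ 0 at y ∈ ∅; common: ∅.
Collecting: common zeros = {(2, 6)}, so the count is 1.
Comparison with the Bézout bound: 1 ≤ 4 = deg(f)·deg(g), as expected for curves with no common component (the affine F_7-count falls short of the bound because intersections may lie at infinity, over extension fields, or carry multiplicity).


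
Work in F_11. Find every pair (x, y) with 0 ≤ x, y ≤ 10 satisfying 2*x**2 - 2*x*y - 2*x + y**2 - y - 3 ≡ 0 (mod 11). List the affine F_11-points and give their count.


Affine F_11-points: {(7, 2)}; count = 1.

For each of the 121 pairs (x, y) ∈ F_11², evaluate f(x, y) mod 11. Record the zeros.
  x = 0: [0↦8, 1↦8, 2↦10, 3↦3, 4↦9, 5↦6, 6↦5, 7↦6, 8↦9, 9↦3, 10↦10]  zeros at y ∈ ∅
  x = 1: [0↦8, 1↦6, 2↦6, 3↦8, 4↦1, 5↦7, 6↦4, 7↦3, 8↦4, 9↦7, 10↦1]  zeros at y ∈ ∅
  x = 2: [0↦1, 1↦8, 2↦6, 3↦6, 4↦8, 5↦1, 6↦7, 7↦4, 8↦3, 9↦4, 10↦7]  zeros at y ∈ ∅
  x = 3: [0↦9, 1↦3, 2↦10, 3↦8, 4↦8, 5↦10, 6↦3, 7↦9, 8↦6, 9↦5, 10↦6]  zeros at y ∈ ∅
  x = 4: [0↦10, 1↦2, 2↦7, 3↦3, 4↦1, 5↦1, 6↦3, 7↦7, 8↦2, 9↦10, 10↦9]  zeros at y ∈ ∅
  x = 5: [0↦4, 1↦5, 2↦8, 3↦2, 4↦9, 5↦7, 6↦7, 7↦9, 8↦2, 9↦8, 10↦5]  zeros at y ∈ ∅
  x = 6: [0↦2, 1↦1, 2↦2, 3↦5, 4↦10, 5↦6, 6↦4, 7↦4, 8↦6, 9↦10, 10↦5]  zeros at y ∈ ∅
  x = 7: [0↦4, 1↦1, 2↦0, 3↦1, 4↦4, 5↦9, 6↦5, 7↦3, 8↦3, 9↦5, 10↦9]  zeros at y ∈ {2}
  x = 8: [0↦10, 1↦5, 2↦2, 3↦1, 4↦2, 5↦5, 6↦10, 7↦6, 8↦4, 9↦4, 10↦6]  zeros at y ∈ ∅
  x = 9: [0↦9, 1↦2, 2↦8, 3↦5, 4↦4, 5↦5, 6↦8, 7↦2, 8↦9, 9↦7, 10↦7]  zeros at y ∈ ∅
  x = 10: [0↦1, 1↦3, 2↦7, 3↦2, 4↦10, 5↦9, 6↦10, 7↦2, 8↦7, 9↦3, 10↦1]  zeros at y ∈ ∅
Collecting zeros: affine points = {(7, 2)}.
Total count |C(F_11)_aff| = 1.


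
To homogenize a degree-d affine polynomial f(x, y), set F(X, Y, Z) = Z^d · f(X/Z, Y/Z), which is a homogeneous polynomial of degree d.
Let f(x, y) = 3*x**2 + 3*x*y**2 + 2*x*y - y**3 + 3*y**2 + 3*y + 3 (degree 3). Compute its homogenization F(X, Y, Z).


F(X, Y, Z) = 3*X**2*Z + 3*X*Y**2 + 2*X*Y*Z - Y**3 + 3*Y**2*Z + 3*Y*Z**2 + 3*Z**3

deg(f) = 3.
Substitute x = X/Z, y = Y/Z into f, then multiply by Z^3.
  monomial 3·x^2·y^0 ↦ 3·X^2·Y^0·Z^1.
  monomial 3·x^1·y^2 ↦ 3·X^1·Y^2·Z^0.
  monomial 2·x^1·y^1 ↦ 2·X^1·Y^1·Z^1.
  monomial -1·x^0·y^3 ↦ -1·X^0·Y^3·Z^0.
  monomial 3·x^0·y^2 ↦ 3·X^0·Y^2·Z^1.
  monomial 3·x^0·y^1 ↦ 3·X^0·Y^1·Z^2.
  monomial 3·x^0·y^0 ↦ 3·X^0·Y^0·Z^3.
Collecting: F(X, Y, Z) = 3*X**2*Z + 3*X*Y**2 + 2*X*Y*Z - Y**3 + 3*Y**2*Z + 3*Y*Z**2 + 3*Z**3.


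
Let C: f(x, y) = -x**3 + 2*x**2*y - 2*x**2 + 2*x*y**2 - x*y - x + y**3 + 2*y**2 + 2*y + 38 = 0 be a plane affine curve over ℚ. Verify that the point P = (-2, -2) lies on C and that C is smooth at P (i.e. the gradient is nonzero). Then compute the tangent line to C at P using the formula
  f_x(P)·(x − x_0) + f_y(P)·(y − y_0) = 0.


Tangent line at P: 21*x + 32*y + 106 = 0.

Step 1: f(-2, -2) = 0, so P lies on C.
Step 2: partial derivatives
  f_x(x, y) = -3*x**2 + 4*x*y - 4*x + 2*y**2 - y - 1, f_y(x, y) = 2*x**2 + 4*x*y - x + 3*y**2 + 4*y + 2.
  f_x(P) = 21, f_y(P) = 32 (gradient nonzero, so P is smooth).
Step 3: tangent line at P: 21·(x − -2) + 32·(y − -2) = 0.
Expanding: 21*x + 32*y + 106 = 0.


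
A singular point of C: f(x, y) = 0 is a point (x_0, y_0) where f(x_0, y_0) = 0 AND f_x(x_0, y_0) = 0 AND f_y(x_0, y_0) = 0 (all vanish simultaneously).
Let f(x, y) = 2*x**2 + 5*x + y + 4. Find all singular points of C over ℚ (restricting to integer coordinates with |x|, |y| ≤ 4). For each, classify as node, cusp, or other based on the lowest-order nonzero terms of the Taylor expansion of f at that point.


No singular points in the scanned grid; C is smooth there.

Compute partial derivatives:
  f_x = 4*x + 5.
  f_y = 1.
f_y = 1 is a nonzero constant, so f_y never vanishes: no point (x, y) can satisfy f = f_x = f_y = 0. In particular no (x, y) ∈ {−4, ..., 4}² is singular; the curve is smooth.


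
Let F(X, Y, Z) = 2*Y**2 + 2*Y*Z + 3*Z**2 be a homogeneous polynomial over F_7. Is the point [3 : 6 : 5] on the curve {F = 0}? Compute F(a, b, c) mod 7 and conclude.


F(3,6,5) ≡ 4 (mod 7); P is NOT on the curve.

Evaluate F(3, 6, 5) term-by-term (mod 7).
  2*Y**2 ↦ 2·1·36·1 = 72
  2*Y*Z ↦ 2·1·6·5 = 60
  3*Z**2 ↦ 3·1·1·25 = 75
Sum: F(3, 6, 5) = (72) + (60) + (75) = 207.
Reducing mod 7: 207 ≡ 4 (mod 7).
Since F(a, b, c) ≡ 4 ≠ 0 (mod 7), P does NOT lie on the curve.


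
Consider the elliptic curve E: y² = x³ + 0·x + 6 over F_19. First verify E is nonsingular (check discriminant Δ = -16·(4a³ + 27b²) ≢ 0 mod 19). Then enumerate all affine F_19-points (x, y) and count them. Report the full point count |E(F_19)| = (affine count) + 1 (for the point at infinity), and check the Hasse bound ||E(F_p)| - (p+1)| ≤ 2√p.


Affine points = {(0, 5), (0, 14), (1, 8), (1, 11), (5, 6), (5, 13), (7, 8), (7, 11), (8, 9), (8, 10), (11, 8), (11, 11), (12, 9), (12, 10), (16, 6), (16, 13), (17, 6), (17, 13), (18, 9), (18, 10)}; affine count = 20; |E(F_19)| = 21.

Discriminant check: Δ ∝ 4a³ + 27b² = 4·0³ + 27·6² = 4·0 + 27·36 ≡ 3 (mod 19). Nonzero ⇒ E is nonsingular.
For each x ∈ F_19, compute rhs = x³ + 0·x + 6 mod 19, then count y ∈ F_19 with y² ≡ rhs.
  x = 0: rhs = 6, matching y values: 5, 14 (2 points).
  x = 1: rhs = 7, matching y values: 8, 11 (2 points).
  x = 2: rhs = 14, matching y values: none (0 points).
  x = 3: rhs = 14, matching y values: none (0 points).
  x = 4: rhs = 13, matching y values: none (0 points).
  x = 5: rhs = 17, matching y values: 6, 13 (2 points).
  x = 6: rhs = 13, matching y values: none (0 points).
  x = 7: rhs = 7, matching y values: 8, 11 (2 points).
  x = 8: rhs = 5, matching y values: 9, 10 (2 points).
  x = 9: rhs = 13, matching y values: none (0 points).
  x = 10: rhs = 18, matching y values: none (0 points).
  x = 11: rhs = 7, matching y values: 8, 11 (2 points).
  x = 12: rhs = 5, matching y values: 9, 10 (2 points).
  x = 13: rhs = 18, matching y values: none (0 points).
  x = 14: rhs = 14, matching y values: none (0 points).
  x = 15: rhs = 18, matching y values: none (0 points).
  x = 16: rhs = 17, matching y values: 6, 13 (2 points).
  x = 17: rhs = 17, matching y values: 6, 13 (2 points).
  x = 18: rhs = 5, matching y values: 9, 10 (2 points).
Total affine count: 20.
Full point count |E(F_19)| = 20 + 1 = 21.
Hasse bound: |21 − (19+1)| = |1| = 1 ≤ 2√19 ≈ 8.7178 ✓.


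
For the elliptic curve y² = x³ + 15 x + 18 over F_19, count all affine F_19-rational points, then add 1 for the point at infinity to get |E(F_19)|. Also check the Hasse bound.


Affine points = {(4, 3), (4, 16), (5, 3), (5, 16), (6, 1), (6, 18), (8, 2), (8, 17), (10, 3), (10, 16), (12, 8), (12, 11), (13, 4), (13, 15)}; affine count = 14; |E(F_19)| = 15.

Discriminant check: Δ ∝ 4a³ + 27b² = 4·15³ + 27·18² = 4·3375 + 27·324 ≡ 18 (mod 19). Nonzero ⇒ E is nonsingular.
For each x ∈ F_19, compute rhs = x³ + 15·x + 18 mod 19, then count y ∈ F_19 with y² ≡ rhs.
  x = 0: rhs = 18, matching y values: none (0 points).
  x = 1: rhs = 15, matching y values: none (0 points).
  x = 2: rhs = 18, matching y values: none (0 points).
  x = 3: rhs = 14, matching y values: none (0 points).
  x = 4: rhs = 9, matching y values: 3, 16 (2 points).
  x = 5: rhs = 9, matching y values: 3, 16 (2 points).
  x = 6: rhs = 1, matching y values: 1, 18 (2 points).
  x = 7: rhs = 10, matching y values: none (0 points).
  x = 8: rhs = 4, matching y values: 2, 17 (2 points).
  x = 9: rhs = 8, matching y values: none (0 points).
  x = 10: rhs = 9, matching y values: 3, 16 (2 points).
  x = 11: rhs = 13, matching y values: none (0 points).
  x = 12: rhs = 7, matching y values: 8, 11 (2 points).
  x = 13: rhs = 16, matching y values: 4, 15 (2 points).
  x = 14: rhs = 8, matching y values: none (0 points).
  x = 15: rhs = 8, matching y values: none (0 points).
  x = 16: rhs = 3, matching y values: none (0 points).
  x = 17: rhs = 18, matching y values: none (0 points).
  x = 18: rhs = 2, matching y values: none (0 points).
Total affine count: 14.
Full point count |E(F_19)| = 14 + 1 = 15.
Hasse bound: |15 − (19+1)| = |-5| = 5 ≤ 2√19 ≈ 8.7178 ✓.


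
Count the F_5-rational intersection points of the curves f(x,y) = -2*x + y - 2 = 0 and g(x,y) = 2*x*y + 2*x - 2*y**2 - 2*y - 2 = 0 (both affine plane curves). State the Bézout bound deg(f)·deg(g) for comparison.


Common zeros: ∅; count = 0; Bézout bound = 2.

deg(f) = 1, deg(g) = 2, so Bézout bound = 2.
Scan x ∈ F_5. For each x, list the y ∈ F_5 with f(x, y) ≡ 0 and those with g(x, y) ≡ 0 (mod 5); the common zeros in that column are the intersection.
  x = 0: f ≡ 0 at y ∈ {2}; g ≡ 0 at y ∈ ∅; common: ∅.
  x = 1: f ≡ 0 at y ∈ {4}; g ≡ 0 at y ∈ {0}; common: ∅.
  x = 2: f ≡ 0 at y ∈ {1}; g ≡ 0 at y ∈ {3}; common: ∅.
  x = 3: f ≡ 0 at y ∈ {3}; g ≡ 0 at y ∈ ∅; common: ∅.
  x = 4: f ≡ 0 at y ∈ {0}; g ≡ 0 at y ∈ {1, 2}; common: ∅.
Collecting: common zeros = ∅, so the count is 0.
Comparison with the Bézout bound: 0 ≤ 2 = deg(f)·deg(g), as expected for curves with no common component (the affine F_5-count falls short of the bound because intersections may lie at infinity, over extension fields, or carry multiplicity).


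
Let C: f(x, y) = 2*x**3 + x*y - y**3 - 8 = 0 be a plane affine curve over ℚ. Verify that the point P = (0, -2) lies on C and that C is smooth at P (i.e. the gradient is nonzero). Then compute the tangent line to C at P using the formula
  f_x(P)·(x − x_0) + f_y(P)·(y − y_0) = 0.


Tangent line at P: -2*x - 12*y - 24 = 0.

Step 1: f(0, -2) = 0, so P lies on C.
Step 2: partial derivatives
  f_x(x, y) = 6*x**2 + y, f_y(x, y) = x - 3*y**2.
  f_x(P) = -2, f_y(P) = -12 (gradient nonzero, so P is smooth).
Step 3: tangent line at P: -2·(x − 0) + -12·(y − -2) = 0.
Expanding: -2*x - 12*y - 24 = 0.


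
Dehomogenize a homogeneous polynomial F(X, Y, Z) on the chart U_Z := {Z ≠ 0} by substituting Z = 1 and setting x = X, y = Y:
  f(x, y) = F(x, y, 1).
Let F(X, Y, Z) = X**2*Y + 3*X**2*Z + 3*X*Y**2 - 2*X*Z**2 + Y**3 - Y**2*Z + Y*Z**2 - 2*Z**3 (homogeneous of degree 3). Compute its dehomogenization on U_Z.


f(x, y) = x**2*y + 3*x**2 + 3*x*y**2 - 2*x + y**3 - y**2 + y - 2

On U_Z we set Z = 1. Each monomial c·X^i·Y^j·Z^k in F becomes c·x^i·y^j·1^k = c·x^i·y^j.
Substituting Z = 1: F(X, Y, 1) = x**2*y + 3*x**2 + 3*x*y**2 - 2*x + y**3 - y**2 + y - 2.
Note: deg(f) ≤ deg(F) = 3; strict inequality happens when F is divisible by Z (lost terms).


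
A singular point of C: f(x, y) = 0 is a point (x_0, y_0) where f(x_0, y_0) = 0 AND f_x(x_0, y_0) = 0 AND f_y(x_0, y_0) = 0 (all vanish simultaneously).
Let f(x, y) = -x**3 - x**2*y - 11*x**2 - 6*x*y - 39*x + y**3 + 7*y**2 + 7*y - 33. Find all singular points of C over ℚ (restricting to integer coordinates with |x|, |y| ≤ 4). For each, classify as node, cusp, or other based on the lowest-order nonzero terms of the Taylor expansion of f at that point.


Singular points: {(-3, -2)}; classification: cusp.

Compute partial derivatives:
  f_x = -3*x**2 - 2*x*y - 22*x - 6*y - 39.
  f_y = -x**2 - 6*x + 3*y**2 + 14*y + 7.
Scan x_0 ∈ {−4, ..., 4}. For each x_0, f_y(x_0, y) is a polynomial in y; find its integer roots y ∈ {−4, ..., 4}, then test f_x and f at those candidates.
  x = -4: f_y(-4, y) = 3*y**2 + 14*y + 15; vanishes at y ∈ {-3}. (-4, -3): f_x = -5 ≠ 0.
  x = -3: f_y(-3, y) = 3*y**2 + 14*y + 16; vanishes at y ∈ {-2}. (-3, -2): f_x = 0, f = 0 — SINGULAR.
  x = -2: f_y(-2, y) = 3*y**2 + 14*y + 15; vanishes at y ∈ {-3}. (-2, -3): f_x = -1 ≠ 0.
  x = -1: f_y(-1, y) = 3*y**2 + 14*y + 12; no integer root y with |y| ≤ 4.
  x = 0: f_y(0, y) = 3*y**2 + 14*y + 7; no integer root y with |y| ≤ 4.
  x = 1: f_y(1, y) = 3*y**2 + 14*y; vanishes at y ∈ {0}. (1, 0): f_x = -64 ≠ 0.
  x = 2: f_y(2, y) = 3*y**2 + 14*y - 9; no integer root y with |y| ≤ 4.
  x = 3: f_y(3, y) = 3*y**2 + 14*y - 20; no integer root y with |y| ≤ 4.
  x = 4: f_y(4, y) = 3*y**2 + 14*y - 33; no integer root y with |y| ≤ 4.
Only singular point on the grid: (-3, -2).
Classify: substitute x = -3 + u, y = -2 + v and expand: f = -u**3 - u**2*v + v**3 + v**2.
No constant or linear terms (consistent with a singular point). Quadratic part: v**2. Cubic part: -u**3 - u**2*v + v**3.
The quadratic part v**2 is a perfect square, so there is a single (double) tangent line v = 0, i.e. y = -2. Restricting the cubic part to that line (v = 0) leaves -u**3 ≠ 0, so f is not divisible by v and the branch is v² ≈ u**3 to lowest order — this is a cusp.
Classification: cusp.


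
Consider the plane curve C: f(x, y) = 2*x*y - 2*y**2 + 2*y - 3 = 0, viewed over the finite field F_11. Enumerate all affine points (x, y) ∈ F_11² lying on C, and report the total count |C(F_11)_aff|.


Affine F_11-points: {(1, 5), (1, 8), (2, 4), (2, 10), (7, 1), (7, 7), (8, 3), (8, 6), (10, 2), (10, 9)}; count = 10.

For each of the 121 pairs (x, y) ∈ F_11², evaluate f(x, y) mod 11. Record the zeros.
  x = 0: [0↦8, 1↦8, 2↦4, 3↦7, 4↦6, 5↦1, 6↦3, 7↦1, 8↦6, 9↦7, 10↦4]  zeros at y ∈ ∅
  x = 1: [0↦8, 1↦10, 2↦8, 3↦2, 4↦3, 5↦0, 6↦4, 7↦4, 8↦0, 9↦3, 10↦2]  zeros at y ∈ {5, 8}
  x = 2: [0↦8, 1↦1, 2↦1, 3↦8, 4↦0, 5↦10, 6↦5, 7↦7, 8↦5, 9↦10, 10↦0]  zeros at y ∈ {4, 10}
  x = 3: [0↦8, 1↦3, 2↦5, 3↦3, 4↦8, 5↦9, 6↦6, 7↦10, 8↦10, 9↦6, 10↦9]  zeros at y ∈ ∅
  x = 4: [0↦8, 1↦5, 2↦9, 3↦9, 4↦5, 5↦8, 6↦7, 7↦2, 8↦4, 9↦2, 10↦7]  zeros at y ∈ ∅
  x = 5: [0↦8, 1↦7, 2↦2, 3↦4, 4↦2, 5↦7, 6↦8, 7↦5, 8↦9, 9↦9, 10↦5]  zeros at y ∈ ∅
  x = 6: [0↦8, 1↦9, 2↦6, 3↦10, 4↦10, 5↦6, 6↦9, 7↦8, 8↦3, 9↦5, 10↦3]  zeros at y ∈ ∅
  x = 7: [0↦8, 1↦0, 2↦10, 3↦5, 4↦7, 5↦5, 6↦10, 7↦0, 8↦8, 9↦1, 10↦1]  zeros at y ∈ {1, 7}
  x = 8: [0↦8, 1↦2, 2↦3, 3↦0, 4↦4, 5↦4, 6↦0, 7↦3, 8↦2, 9↦8, 10↦10]  zeros at y ∈ {3, 6}
  x = 9: [0↦8, 1↦4, 2↦7, 3↦6, 4↦1, 5↦3, 6↦1, 7↦6, 8↦7, 9↦4, 10↦8]  zeros at y ∈ ∅
  x = 10: [0↦8, 1↦6, 2↦0, 3↦1, 4↦9, 5↦2, 6↦2, 7↦9, 8↦1, 9↦0, 10↦6]  zeros at y ∈ {2, 9}
Collecting zeros: affine points = {(1, 5), (1, 8), (2, 4), (2, 10), (7, 1), (7, 7), (8, 3), (8, 6), (10, 2), (10, 9)}.
Total count |C(F_11)_aff| = 10.


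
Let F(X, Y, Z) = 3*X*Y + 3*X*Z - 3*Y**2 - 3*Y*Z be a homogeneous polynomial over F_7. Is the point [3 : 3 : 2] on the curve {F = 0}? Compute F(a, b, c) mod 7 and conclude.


F(3,3,2) ≡ 0 (mod 7); P is on the curve.

Evaluate F(3, 3, 2) term-by-term (mod 7).
  3*X*Y ↦ 3·3·3·1 = 27
  3*X*Z ↦ 3·3·1·2 = 18
  -3*Y**2 ↦ -3·1·9·1 = -27
  -3*Y*Z ↦ -3·1·3·2 = -18
Sum: F(3, 3, 2) = (27) + (18) + (-27) + (-18) = 0.
Reducing mod 7: 0 ≡ 0 (mod 7).
Since F(a, b, c) ≡ 0 (mod 7), P lies on the curve.


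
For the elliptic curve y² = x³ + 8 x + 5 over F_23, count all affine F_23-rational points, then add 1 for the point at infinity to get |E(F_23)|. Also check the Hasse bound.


Affine points = {(2, 11), (2, 12), (4, 3), (4, 20), (5, 3), (5, 20), (6, 4), (6, 19), (7, 6), (7, 17), (8, 11), (8, 12), (9, 1), (9, 22), (10, 2), (10, 21), (12, 9), (12, 14), (13, 11), (13, 12), (14, 3), (14, 20), (15, 2), (15, 21), (18, 1), (18, 22), (19, 1), (19, 22), (20, 0), (21, 2), (21, 21)}; affine count = 31; |E(F_23)| = 32.

Discriminant check: Δ ∝ 4a³ + 27b² = 4·8³ + 27·5² = 4·512 + 27·25 ≡ 9 (mod 23). Nonzero ⇒ E is nonsingular.
For each x ∈ F_23, compute rhs = x³ + 8·x + 5 mod 23, then count y ∈ F_23 with y² ≡ rhs.
  x = 0: rhs = 5, matching y values: none (0 points).
  x = 1: rhs = 14, matching y values: none (0 points).
  x = 2: rhs = 6, matching y values: 11, 12 (2 points).
  x = 3: rhs = 10, matching y values: none (0 points).
  x = 4: rhs = 9, matching y values: 3, 20 (2 points).
  x = 5: rhs = 9, matching y values: 3, 20 (2 points).
  x = 6: rhs = 16, matching y values: 4, 19 (2 points).
  x = 7: rhs = 13, matching y values: 6, 17 (2 points).
  x = 8: rhs = 6, matching y values: 11, 12 (2 points).
  x = 9: rhs = 1, matching y values: 1, 22 (2 points).
  x = 10: rhs = 4, matching y values: 2, 21 (2 points).
  x = 11: rhs = 21, matching y values: none (0 points).
  x = 12: rhs = 12, matching y values: 9, 14 (2 points).
  x = 13: rhs = 6, matching y values: 11, 12 (2 points).
  x = 14: rhs = 9, matching y values: 3, 20 (2 points).
  x = 15: rhs = 4, matching y values: 2, 21 (2 points).
  x = 16: rhs = 20, matching y values: none (0 points).
  x = 17: rhs = 17, matching y values: none (0 points).
  x = 18: rhs = 1, matching y values: 1, 22 (2 points).
  x = 19: rhs = 1, matching y values: 1, 22 (2 points).
  x = 20: rhs = 0, matching y values: 0 (1 points).
  x = 21: rhs = 4, matching y values: 2, 21 (2 points).
  x = 22: rhs = 19, matching y values: none (0 points).
Total affine count: 31.
Full point count |E(F_23)| = 31 + 1 = 32.
Hasse bound: |32 − (23+1)| = |8| = 8 ≤ 2√23 ≈ 9.5917 ✓.


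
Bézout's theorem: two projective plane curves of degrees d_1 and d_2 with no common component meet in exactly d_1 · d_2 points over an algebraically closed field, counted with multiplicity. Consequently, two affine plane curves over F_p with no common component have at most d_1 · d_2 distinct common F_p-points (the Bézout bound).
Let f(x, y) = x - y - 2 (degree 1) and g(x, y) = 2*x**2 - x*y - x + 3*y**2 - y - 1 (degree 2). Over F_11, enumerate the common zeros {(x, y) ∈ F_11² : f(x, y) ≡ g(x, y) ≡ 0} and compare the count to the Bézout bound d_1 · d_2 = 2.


Common zeros: ∅; count = 0; Bézout bound = 2.

deg(f) = 1, deg(g) = 2, so Bézout bound = 2.
Scan x ∈ F_11. For each x, list the y ∈ F_11 with f(x, y) ≡ 0 and those with g(x, y) ≡ 0 (mod 11); the common zeros in that column are the intersection.
  x = 0: f ≡ 0 at y ∈ {9}; g ≡ 0 at y ∈ ∅; common: ∅.
  x = 1: f ≡ 0 at y ∈ {10}; g ≡ 0 at y ∈ {0, 8}; common: ∅.
  x = 2: f ≡ 0 at y ∈ {0}; g ≡ 0 at y ∈ {2, 10}; common: ∅.
  x = 3: f ≡ 0 at y ∈ {1}; g ≡ 0 at y ∈ ∅; common: ∅.
  x = 4: f ≡ 0 at y ∈ {2}; g ≡ 0 at y ∈ {4, 5}; common: ∅.
  x = 5: f ≡ 0 at y ∈ {3}; g ≡ 0 at y ∈ {0, 2}; common: ∅.
  x = 6: f ≡ 0 at y ∈ {4}; g ≡ 0 at y ∈ ∅; common: ∅.
  x = 7: f ≡ 0 at y ∈ {5}; g ≡ 0 at y ∈ ∅; common: ∅.
  x = 8: f ≡ 0 at y ∈ {6}; g ≡ 0 at y ∈ ∅; common: ∅.
  x = 9: f ≡ 0 at y ∈ {7}; g ≡ 0 at y ∈ {8, 10}; common: ∅.
  x = 10: f ≡ 0 at y ∈ {8}; g ≡ 0 at y ∈ {5, 6}; common: ∅.
Collecting: common zeros = ∅, so the count is 0.
Comparison with the Bézout bound: 0 ≤ 2 = deg(f)·deg(g), as expected for curves with no common component (the affine F_11-count falls short of the bound because intersections may lie at infinity, over extension fields, or carry multiplicity).


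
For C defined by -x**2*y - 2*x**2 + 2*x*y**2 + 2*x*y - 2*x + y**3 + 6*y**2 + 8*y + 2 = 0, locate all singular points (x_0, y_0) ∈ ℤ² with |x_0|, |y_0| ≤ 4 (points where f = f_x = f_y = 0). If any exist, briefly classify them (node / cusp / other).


Singular points: {(-1, -1)}; classification: node.

Compute partial derivatives:
  f_x = -2*x*y - 4*x + 2*y**2 + 2*y - 2.
  f_y = -x**2 + 4*x*y + 2*x + 3*y**2 + 12*y + 8.
Scan x_0 ∈ {−4, ..., 4}. For each x_0, f_y(x_0, y) is a polynomial in y; find its integer roots y ∈ {−4, ..., 4}, then test f_x and f at those candidates.
  x = -4: f_y(-4, y) = 3*y**2 - 4*y - 16; no integer root y with |y| ≤ 4.
  x = -3: f_y(-3, y) = 3*y**2 - 7; no integer root y with |y| ≤ 4.
  x = -2: f_y(-2, y) = 3*y**2 + 4*y; vanishes at y ∈ {0}. (-2, 0): f_x = 6 ≠ 0.
  x = -1: f_y(-1, y) = 3*y**2 + 8*y + 5; vanishes at y ∈ {-1}. (-1, -1): f_x = 0, f = 0 — SINGULAR.
  x = 0: f_y(0, y) = 3*y**2 + 12*y + 8; no integer root y with |y| ≤ 4.
  x = 1: f_y(1, y) = 3*y**2 + 16*y + 9; no integer root y with |y| ≤ 4.
  x = 2: f_y(2, y) = 3*y**2 + 20*y + 8; no integer root y with |y| ≤ 4.
  x = 3: f_y(3, y) = 3*y**2 + 24*y + 5; no integer root y with |y| ≤ 4.
  x = 4: f_y(4, y) = 3*y**2 + 28*y; vanishes at y ∈ {0}. (4, 0): f_x = -18 ≠ 0.
Only singular point on the grid: (-1, -1).
Classify: substitute x = -1 + u, y = -1 + v and expand: f = -u**2*v - u**2 + 2*u*v**2 + v**3 + v**2.
No constant or linear terms (consistent with a singular point). Quadratic part: -u**2 + v**2. Cubic part: -u**2*v + 2*u*v**2 + v**3.
The quadratic part v**2 - u**2 = (v − u)(v + u) splits into two distinct linear factors, so there are two distinct tangent lines y − -1 = ±(x − -1) — this is a node (ordinary double point).
Classification: node.


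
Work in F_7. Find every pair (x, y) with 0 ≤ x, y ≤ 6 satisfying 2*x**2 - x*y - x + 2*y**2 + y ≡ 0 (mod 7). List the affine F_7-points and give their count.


Affine F_7-points: {(0, 0), (0, 3), (2, 1), (2, 3), (4, 0), (4, 5), (6, 1), (6, 5)}; count = 8.

For each of the 49 pairs (x, y) ∈ F_7², evaluate f(x, y) mod 7. Record the zeros.
  x = 0: [0↦0, 1↦3, 2↦3, 3↦0, 4↦1, 5↦6, 6↦1]  zeros at y ∈ {0, 3}
  x = 1: [0↦1, 1↦3, 2↦2, 3↦5, 4↦5, 5↦2, 6↦3]  zeros at y ∈ ∅
  x = 2: [0↦6, 1↦0, 2↦5, 3↦0, 4↦6, 5↦2, 6↦2]  zeros at y ∈ {1, 3}
  x = 3: [0↦1, 1↦1, 2↦5, 3↦6, 4↦4, 5↦6, 6↦5]  zeros at y ∈ ∅
  x = 4: [0↦0, 1↦6, 2↦2, 3↦2, 4↦6, 5↦0, 6↦5]  zeros at y ∈ {0, 5}
  x = 5: [0↦3, 1↦1, 2↦3, 3↦2, 4↦5, 5↦5, 6↦2]  zeros at y ∈ ∅
  x = 6: [0↦3, 1↦0, 2↦1, 3↦6, 4↦1, 5↦0, 6↦3]  zeros at y ∈ {1, 5}
Collecting zeros: affine points = {(0, 0), (0, 3), (2, 1), (2, 3), (4, 0), (4, 5), (6, 1), (6, 5)}.
Total count |C(F_7)_aff| = 8.


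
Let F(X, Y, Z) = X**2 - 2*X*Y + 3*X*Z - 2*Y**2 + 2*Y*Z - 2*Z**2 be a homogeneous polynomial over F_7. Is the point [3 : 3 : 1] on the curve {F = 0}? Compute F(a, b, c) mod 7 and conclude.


F(3,3,1) ≡ 0 (mod 7); P is on the curve.

Evaluate F(3, 3, 1) term-by-term (mod 7).
  X**2 ↦ 1·9·1·1 = 9
  -2*X*Y ↦ -2·3·3·1 = -18
  3*X*Z ↦ 3·3·1·1 = 9
  -2*Y**2 ↦ -2·1·9·1 = -18
  2*Y*Z ↦ 2·1·3·1 = 6
  -2*Z**2 ↦ -2·1·1·1 = -2
Sum: F(3, 3, 1) = (9) + (-18) + (9) + (-18) + (6) + (-2) = -14.
Reducing mod 7: -14 ≡ 0 (mod 7).
Since F(a, b, c) ≡ 0 (mod 7), P lies on the curve.


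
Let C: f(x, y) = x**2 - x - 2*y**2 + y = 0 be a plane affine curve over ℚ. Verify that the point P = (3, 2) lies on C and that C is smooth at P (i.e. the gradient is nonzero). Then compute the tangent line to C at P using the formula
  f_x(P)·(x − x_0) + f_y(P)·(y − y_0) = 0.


Tangent line at P: 5*x - 7*y - 1 = 0.

Step 1: f(3, 2) = 0, so P lies on C.
Step 2: partial derivatives
  f_x(x, y) = 2*x - 1, f_y(x, y) = 1 - 4*y.
  f_x(P) = 5, f_y(P) = -7 (gradient nonzero, so P is smooth).
Step 3: tangent line at P: 5·(x − 3) + -7·(y − 2) = 0.
Expanding: 5*x - 7*y - 1 = 0.


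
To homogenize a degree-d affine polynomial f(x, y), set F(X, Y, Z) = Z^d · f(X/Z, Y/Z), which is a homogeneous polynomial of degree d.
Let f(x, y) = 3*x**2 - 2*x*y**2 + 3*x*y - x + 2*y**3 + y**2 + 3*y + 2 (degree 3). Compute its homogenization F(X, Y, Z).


F(X, Y, Z) = 3*X**2*Z - 2*X*Y**2 + 3*X*Y*Z - X*Z**2 + 2*Y**3 + Y**2*Z + 3*Y*Z**2 + 2*Z**3

deg(f) = 3.
Substitute x = X/Z, y = Y/Z into f, then multiply by Z^3.
  monomial 3·x^2·y^0 ↦ 3·X^2·Y^0·Z^1.
  monomial -2·x^1·y^2 ↦ -2·X^1·Y^2·Z^0.
  monomial 3·x^1·y^1 ↦ 3·X^1·Y^1·Z^1.
  monomial -1·x^1·y^0 ↦ -1·X^1·Y^0·Z^2.
  monomial 2·x^0·y^3 ↦ 2·X^0·Y^3·Z^0.
  monomial 1·x^0·y^2 ↦ 1·X^0·Y^2·Z^1.
  monomial 3·x^0·y^1 ↦ 3·X^0·Y^1·Z^2.
  monomial 2·x^0·y^0 ↦ 2·X^0·Y^0·Z^3.
Collecting: F(X, Y, Z) = 3*X**2*Z - 2*X*Y**2 + 3*X*Y*Z - X*Z**2 + 2*Y**3 + Y**2*Z + 3*Y*Z**2 + 2*Z**3.


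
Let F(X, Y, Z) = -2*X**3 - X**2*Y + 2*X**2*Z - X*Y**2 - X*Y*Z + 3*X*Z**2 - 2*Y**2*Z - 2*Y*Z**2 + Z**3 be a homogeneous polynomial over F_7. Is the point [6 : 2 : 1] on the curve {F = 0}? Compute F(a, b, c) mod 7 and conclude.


F(6,2,1) ≡ 1 (mod 7); P is NOT on the curve.

Evaluate F(6, 2, 1) term-by-term (mod 7).
  -2*X**3 ↦ -2·216·1·1 = -432
  -X**2*Y ↦ -1·36·2·1 = -72
  2*X**2*Z ↦ 2·36·1·1 = 72
  -X*Y**2 ↦ -1·6·4·1 = -24
  -X*Y*Z ↦ -1·6·2·1 = -12
  3*X*Z**2 ↦ 3·6·1·1 = 18
  -2*Y**2*Z ↦ -2·1·4·1 = -8
  -2*Y*Z**2 ↦ -2·1·2·1 = -4
  Z**3 ↦ 1·1·1·1 = 1
Sum: F(6, 2, 1) = (-432) + (-72) + (72) + (-24) + (-12) + (18) + (-8) + (-4) + (1) = -461.
Reducing mod 7: -461 ≡ 1 (mod 7).
Since F(a, b, c) ≡ 1 ≠ 0 (mod 7), P does NOT lie on the curve.


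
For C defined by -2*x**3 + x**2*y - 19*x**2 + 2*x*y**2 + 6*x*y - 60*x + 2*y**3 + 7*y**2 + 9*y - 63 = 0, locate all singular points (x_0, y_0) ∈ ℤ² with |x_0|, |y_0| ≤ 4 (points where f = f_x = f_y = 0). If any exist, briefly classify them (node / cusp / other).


Singular points: {(-3, 0)}; classification: node.

Compute partial derivatives:
  f_x = -6*x**2 + 2*x*y - 38*x + 2*y**2 + 6*y - 60.
  f_y = x**2 + 4*x*y + 6*x + 6*y**2 + 14*y + 9.
Scan x_0 ∈ {−4, ..., 4}. For each x_0, f_y(x_0, y) is a polynomial in y; find its integer roots y ∈ {−4, ..., 4}, then test f_x and f at those candidates.
  x = -4: f_y(-4, y) = 6*y**2 - 2*y + 1; no integer root y with |y| ≤ 4.
  x = -3: f_y(-3, y) = 6*y**2 + 2*y; vanishes at y ∈ {0}. (-3, 0): f_x = 0, f = 0 — SINGULAR.
  x = -2: f_y(-2, y) = 6*y**2 + 6*y + 1; no integer root y with |y| ≤ 4.
  x = -1: f_y(-1, y) = 6*y**2 + 10*y + 4; vanishes at y ∈ {-1}. (-1, -1): f_x = -30 ≠ 0.
  x = 0: f_y(0, y) = 6*y**2 + 14*y + 9; no integer root y with |y| ≤ 4.
  x = 1: f_y(1, y) = 6*y**2 + 18*y + 16; no integer root y with |y| ≤ 4.
  x = 2: f_y(2, y) = 6*y**2 + 22*y + 25; no integer root y with |y| ≤ 4.
  x = 3: f_y(3, y) = 6*y**2 + 26*y + 36; no integer root y with |y| ≤ 4.
  x = 4: f_y(4, y) = 6*y**2 + 30*y + 49; no integer root y with |y| ≤ 4.
Only singular point on the grid: (-3, 0).
Classify: substitute x = -3 + u, y = 0 + v and expand: f = -2*u**3 + u**2*v - u**2 + 2*u*v**2 + 2*v**3 + v**2.
No constant or linear terms (consistent with a singular point). Quadratic part: -u**2 + v**2. Cubic part: -2*u**3 + u**2*v + 2*u*v**2 + 2*v**3.
The quadratic part v**2 - u**2 = (v − u)(v + u) splits into two distinct linear factors, so there are two distinct tangent lines y − 0 = ±(x − -3) — this is a node (ordinary double point).
Classification: node.
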